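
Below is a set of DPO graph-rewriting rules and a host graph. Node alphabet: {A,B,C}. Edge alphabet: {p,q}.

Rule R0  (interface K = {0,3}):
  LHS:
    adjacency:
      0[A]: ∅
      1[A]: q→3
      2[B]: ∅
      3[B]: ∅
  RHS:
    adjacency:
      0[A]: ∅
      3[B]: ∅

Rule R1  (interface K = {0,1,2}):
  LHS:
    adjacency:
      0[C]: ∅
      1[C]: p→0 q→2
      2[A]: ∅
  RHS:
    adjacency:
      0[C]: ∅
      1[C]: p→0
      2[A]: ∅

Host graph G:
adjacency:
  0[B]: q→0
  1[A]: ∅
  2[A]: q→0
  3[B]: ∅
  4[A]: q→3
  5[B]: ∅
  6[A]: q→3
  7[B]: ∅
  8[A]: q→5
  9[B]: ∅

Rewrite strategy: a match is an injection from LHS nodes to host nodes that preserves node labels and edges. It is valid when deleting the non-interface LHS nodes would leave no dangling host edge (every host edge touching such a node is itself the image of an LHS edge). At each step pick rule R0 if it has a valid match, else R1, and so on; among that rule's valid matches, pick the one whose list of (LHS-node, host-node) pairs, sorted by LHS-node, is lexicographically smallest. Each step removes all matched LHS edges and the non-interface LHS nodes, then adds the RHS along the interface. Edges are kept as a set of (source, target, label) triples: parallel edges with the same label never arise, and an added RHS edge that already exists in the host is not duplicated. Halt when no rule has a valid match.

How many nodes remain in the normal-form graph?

Answer: 6

Steps:
start.  V:10 E:5  edges: 0-q->0 2-q->0 4-q->3 6-q->3 8-q->5
1. fire R0 via {0↦1, 1↦2, 2↦7, 3↦0}  →  V:8 E:4  edges: 0-q->0 4-q->3 6-q->3 8-q->5
2. fire R0 via {0↦1, 1↦4, 2↦9, 3↦3}  →  V:6 E:3  edges: 0-q->0 6-q->3 8-q->5
normal form: no rule applies after step 2
NF nodes: {0:B, 1:A, 3:B, 5:B, 6:A, 8:A}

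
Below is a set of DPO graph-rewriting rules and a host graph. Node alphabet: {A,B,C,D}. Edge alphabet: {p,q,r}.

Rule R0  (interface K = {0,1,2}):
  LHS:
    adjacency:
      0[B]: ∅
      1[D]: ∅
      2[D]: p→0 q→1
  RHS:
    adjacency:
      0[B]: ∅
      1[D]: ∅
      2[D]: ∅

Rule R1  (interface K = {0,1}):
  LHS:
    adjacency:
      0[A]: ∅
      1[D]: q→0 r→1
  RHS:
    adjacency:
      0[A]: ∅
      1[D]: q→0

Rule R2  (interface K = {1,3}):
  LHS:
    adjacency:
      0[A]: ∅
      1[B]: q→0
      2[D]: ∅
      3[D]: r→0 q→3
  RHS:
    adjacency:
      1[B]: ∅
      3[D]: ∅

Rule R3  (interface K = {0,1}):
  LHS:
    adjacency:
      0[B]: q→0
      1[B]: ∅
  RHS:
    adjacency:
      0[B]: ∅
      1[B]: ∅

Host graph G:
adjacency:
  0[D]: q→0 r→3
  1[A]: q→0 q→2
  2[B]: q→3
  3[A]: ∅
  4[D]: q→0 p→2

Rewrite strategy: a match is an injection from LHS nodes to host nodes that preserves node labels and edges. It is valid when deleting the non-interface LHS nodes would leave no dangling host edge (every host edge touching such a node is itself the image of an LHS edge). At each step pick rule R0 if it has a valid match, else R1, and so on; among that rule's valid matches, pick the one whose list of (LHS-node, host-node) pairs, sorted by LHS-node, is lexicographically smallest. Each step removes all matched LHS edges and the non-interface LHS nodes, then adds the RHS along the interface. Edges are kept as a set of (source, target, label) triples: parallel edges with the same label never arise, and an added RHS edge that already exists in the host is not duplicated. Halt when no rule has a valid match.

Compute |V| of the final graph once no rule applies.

[0] host  ⇒  5 nodes, 7 edges  {0-q->0 0-r->3 1-q->0 1-q->2 2-q->3 4-q->0 4-p->2}
[1] R0 @ {0↦2, 1↦0, 2↦4}  ⇒  5 nodes, 5 edges  {0-q->0 0-r->3 1-q->0 1-q->2 2-q->3}
[2] R2 @ {0↦3, 1↦2, 2↦4, 3↦0}  ⇒  3 nodes, 2 edges  {1-q->0 1-q->2}
normal form: no rule applies after step 2
NF nodes: {0:D, 1:A, 2:B}

Answer: 3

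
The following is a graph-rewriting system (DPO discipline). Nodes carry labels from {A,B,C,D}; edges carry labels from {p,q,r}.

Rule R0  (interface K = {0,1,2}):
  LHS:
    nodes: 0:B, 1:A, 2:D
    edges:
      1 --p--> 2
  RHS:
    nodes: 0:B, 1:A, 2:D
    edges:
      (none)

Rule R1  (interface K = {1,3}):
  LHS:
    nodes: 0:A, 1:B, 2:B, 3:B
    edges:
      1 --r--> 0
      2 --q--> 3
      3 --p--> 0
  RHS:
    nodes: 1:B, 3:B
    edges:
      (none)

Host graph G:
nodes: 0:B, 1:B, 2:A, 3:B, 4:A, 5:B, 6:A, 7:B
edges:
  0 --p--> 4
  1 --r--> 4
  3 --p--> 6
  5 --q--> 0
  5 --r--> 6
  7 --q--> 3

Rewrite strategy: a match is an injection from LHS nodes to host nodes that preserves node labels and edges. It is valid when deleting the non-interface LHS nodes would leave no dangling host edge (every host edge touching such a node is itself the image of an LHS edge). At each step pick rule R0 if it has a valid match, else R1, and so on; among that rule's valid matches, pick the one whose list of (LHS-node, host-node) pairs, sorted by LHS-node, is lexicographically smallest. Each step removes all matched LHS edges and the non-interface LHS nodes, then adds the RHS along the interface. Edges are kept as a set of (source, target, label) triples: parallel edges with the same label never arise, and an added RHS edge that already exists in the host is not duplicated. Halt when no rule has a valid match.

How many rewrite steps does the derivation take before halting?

start.  V:8 E:6  edges: 0-p->4 1-r->4 3-p->6 5-q->0 5-r->6 7-q->3
1. fire R1 via {0↦6, 1↦5, 2↦7, 3↦3}  →  V:6 E:3  edges: 0-p->4 1-r->4 5-q->0
2. fire R1 via {0↦4, 1↦1, 2↦5, 3↦0}  →  V:4 E:0  edges: ∅
final graph: no rule applies after step 2

Answer: 2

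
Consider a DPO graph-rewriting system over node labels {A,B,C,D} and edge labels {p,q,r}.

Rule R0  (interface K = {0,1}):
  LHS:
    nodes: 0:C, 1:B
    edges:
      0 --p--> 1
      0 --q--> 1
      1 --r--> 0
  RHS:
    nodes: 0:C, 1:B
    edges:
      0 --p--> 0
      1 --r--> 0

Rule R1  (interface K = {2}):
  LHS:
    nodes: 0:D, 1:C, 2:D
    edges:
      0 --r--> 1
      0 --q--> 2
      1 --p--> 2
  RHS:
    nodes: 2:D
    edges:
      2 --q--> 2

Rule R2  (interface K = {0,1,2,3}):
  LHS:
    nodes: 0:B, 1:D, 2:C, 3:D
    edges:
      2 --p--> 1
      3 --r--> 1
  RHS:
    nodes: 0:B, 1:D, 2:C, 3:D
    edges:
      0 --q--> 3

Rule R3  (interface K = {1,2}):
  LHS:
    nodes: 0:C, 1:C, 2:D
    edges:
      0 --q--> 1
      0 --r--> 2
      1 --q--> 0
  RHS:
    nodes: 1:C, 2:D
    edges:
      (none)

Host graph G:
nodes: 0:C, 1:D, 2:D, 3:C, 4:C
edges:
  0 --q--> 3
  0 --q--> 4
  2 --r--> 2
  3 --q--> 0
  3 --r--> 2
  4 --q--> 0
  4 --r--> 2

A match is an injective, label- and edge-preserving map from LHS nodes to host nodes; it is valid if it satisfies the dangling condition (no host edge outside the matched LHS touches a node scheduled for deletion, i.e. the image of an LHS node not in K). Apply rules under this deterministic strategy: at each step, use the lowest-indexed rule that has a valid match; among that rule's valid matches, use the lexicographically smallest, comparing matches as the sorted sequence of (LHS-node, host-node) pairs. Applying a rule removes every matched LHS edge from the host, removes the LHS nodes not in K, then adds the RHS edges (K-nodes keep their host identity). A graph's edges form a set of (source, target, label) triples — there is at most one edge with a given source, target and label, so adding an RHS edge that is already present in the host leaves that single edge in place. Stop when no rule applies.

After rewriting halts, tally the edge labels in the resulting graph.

Answer: r:1

Derivation:
[0] host  ⇒  5 nodes, 7 edges  {0-q->3 0-q->4 2-r->2 3-q->0 3-r->2 4-q->0 4-r->2}
[1] R3 @ {0↦3, 1↦0, 2↦2}  ⇒  4 nodes, 4 edges  {0-q->4 2-r->2 4-q->0 4-r->2}
[2] R3 @ {0↦4, 1↦0, 2↦2}  ⇒  3 nodes, 1 edges  {2-r->2}
final graph: no rule applies after step 2
NF edges: [(2, 2, 'r')]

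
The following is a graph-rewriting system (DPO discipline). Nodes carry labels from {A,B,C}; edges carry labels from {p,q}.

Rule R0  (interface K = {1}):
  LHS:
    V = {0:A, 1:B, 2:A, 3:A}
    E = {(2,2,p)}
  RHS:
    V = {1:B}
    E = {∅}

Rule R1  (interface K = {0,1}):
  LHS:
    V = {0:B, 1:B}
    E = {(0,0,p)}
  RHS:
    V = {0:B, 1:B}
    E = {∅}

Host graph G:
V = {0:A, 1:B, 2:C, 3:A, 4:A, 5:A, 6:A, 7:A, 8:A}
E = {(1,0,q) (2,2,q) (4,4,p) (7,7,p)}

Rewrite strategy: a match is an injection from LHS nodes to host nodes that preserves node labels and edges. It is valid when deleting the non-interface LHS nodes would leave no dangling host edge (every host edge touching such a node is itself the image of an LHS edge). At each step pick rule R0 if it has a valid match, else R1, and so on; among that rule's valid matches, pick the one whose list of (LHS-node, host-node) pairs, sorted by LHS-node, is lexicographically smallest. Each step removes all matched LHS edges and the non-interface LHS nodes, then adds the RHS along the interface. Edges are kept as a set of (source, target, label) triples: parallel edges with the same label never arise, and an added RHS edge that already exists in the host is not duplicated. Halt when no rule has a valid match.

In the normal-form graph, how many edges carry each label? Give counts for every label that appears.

Answer: q:2

Steps:
start.  V:9 E:4  edges: 1-q->0 2-q->2 4-p->4 7-p->7
1. fire R0 via {0↦3, 1↦1, 2↦4, 3↦5}  →  V:6 E:3  edges: 1-q->0 2-q->2 7-p->7
2. fire R0 via {0↦6, 1↦1, 2↦7, 3↦8}  →  V:3 E:2  edges: 1-q->0 2-q->2
halt: no rule applies after step 2
NF edges: [(1, 0, 'q'), (2, 2, 'q')]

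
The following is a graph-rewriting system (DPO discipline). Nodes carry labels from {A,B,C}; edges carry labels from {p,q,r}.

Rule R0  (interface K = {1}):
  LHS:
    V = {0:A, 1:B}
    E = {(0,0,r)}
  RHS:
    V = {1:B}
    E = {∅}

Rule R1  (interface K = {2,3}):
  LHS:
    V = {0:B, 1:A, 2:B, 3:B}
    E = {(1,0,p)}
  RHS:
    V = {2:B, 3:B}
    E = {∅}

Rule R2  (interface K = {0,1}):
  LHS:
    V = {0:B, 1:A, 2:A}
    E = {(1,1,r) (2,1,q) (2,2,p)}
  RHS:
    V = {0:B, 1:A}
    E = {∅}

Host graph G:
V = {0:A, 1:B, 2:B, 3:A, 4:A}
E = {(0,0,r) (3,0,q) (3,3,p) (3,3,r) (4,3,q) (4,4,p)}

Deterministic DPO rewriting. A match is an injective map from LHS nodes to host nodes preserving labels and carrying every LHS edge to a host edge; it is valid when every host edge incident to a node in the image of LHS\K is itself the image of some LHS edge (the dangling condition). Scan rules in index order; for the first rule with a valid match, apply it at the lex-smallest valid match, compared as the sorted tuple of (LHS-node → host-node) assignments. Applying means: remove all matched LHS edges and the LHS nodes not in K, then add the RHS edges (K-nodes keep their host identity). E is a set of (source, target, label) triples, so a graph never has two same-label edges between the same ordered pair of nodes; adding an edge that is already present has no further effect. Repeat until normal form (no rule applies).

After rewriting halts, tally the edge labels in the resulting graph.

Answer: (no edges)

Rewrite trace:
start.  V:5 E:6  edges: 0-r->0 3-q->0 3-p->3 3-r->3 4-q->3 4-p->4
1. fire R2 via {0↦1, 1↦3, 2↦4}  →  V:4 E:3  edges: 0-r->0 3-q->0 3-p->3
2. fire R2 via {0↦1, 1↦0, 2↦3}  →  V:3 E:0  edges: ∅
final graph: no rule applies after step 2
NF edges: []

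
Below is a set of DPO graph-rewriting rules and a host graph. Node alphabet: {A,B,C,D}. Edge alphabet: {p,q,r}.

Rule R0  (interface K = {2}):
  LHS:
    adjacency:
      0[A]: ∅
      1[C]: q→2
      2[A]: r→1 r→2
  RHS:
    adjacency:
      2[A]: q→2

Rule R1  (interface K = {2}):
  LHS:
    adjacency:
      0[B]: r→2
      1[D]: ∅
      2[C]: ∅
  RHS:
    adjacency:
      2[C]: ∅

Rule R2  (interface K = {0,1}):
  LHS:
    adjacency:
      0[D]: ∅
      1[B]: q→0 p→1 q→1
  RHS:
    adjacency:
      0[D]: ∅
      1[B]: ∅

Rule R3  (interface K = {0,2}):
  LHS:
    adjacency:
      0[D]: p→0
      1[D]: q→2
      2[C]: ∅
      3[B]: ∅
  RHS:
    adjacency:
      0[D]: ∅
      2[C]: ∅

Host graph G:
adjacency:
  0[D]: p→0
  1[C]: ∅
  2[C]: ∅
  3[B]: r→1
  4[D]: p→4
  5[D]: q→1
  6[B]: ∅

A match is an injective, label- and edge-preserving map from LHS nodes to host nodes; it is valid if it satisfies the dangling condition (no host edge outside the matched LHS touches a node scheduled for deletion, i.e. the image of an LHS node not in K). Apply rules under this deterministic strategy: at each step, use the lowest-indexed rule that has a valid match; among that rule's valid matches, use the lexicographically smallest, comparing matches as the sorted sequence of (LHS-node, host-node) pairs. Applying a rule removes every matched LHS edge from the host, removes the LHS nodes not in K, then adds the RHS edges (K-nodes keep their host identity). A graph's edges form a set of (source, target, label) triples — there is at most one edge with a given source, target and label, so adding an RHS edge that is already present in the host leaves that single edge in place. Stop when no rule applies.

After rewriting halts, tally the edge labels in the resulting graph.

[0] host  ⇒  7 nodes, 4 edges  {0-p->0 3-r->1 4-p->4 5-q->1}
[1] R3 @ {0↦0, 1↦5, 2↦1, 3↦6}  ⇒  5 nodes, 2 edges  {3-r->1 4-p->4}
[2] R1 @ {0↦3, 1↦0, 2↦1}  ⇒  3 nodes, 1 edges  {4-p->4}
halt: no rule applies after step 2
NF edges: [(4, 4, 'p')]

Answer: p:1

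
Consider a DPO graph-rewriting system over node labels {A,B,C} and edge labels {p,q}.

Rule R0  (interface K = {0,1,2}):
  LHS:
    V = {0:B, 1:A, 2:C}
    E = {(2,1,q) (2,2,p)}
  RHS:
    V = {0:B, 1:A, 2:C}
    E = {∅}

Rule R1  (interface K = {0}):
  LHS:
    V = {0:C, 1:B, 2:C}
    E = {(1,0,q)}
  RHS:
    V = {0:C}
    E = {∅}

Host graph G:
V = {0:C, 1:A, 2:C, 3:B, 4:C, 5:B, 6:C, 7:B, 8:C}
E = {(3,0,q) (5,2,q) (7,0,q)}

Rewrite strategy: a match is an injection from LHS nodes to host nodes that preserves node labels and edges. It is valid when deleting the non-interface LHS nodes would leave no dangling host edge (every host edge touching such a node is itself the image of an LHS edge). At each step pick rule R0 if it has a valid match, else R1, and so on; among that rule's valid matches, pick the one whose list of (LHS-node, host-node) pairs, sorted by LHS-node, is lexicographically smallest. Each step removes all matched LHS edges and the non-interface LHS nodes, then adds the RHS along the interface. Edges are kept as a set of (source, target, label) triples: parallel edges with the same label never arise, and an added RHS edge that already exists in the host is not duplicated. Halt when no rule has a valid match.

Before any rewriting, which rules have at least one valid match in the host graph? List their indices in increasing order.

R0: no valid match — LHS pattern not found
R1: 9 valid matches — {0↦0, 1↦3, 2↦4}, {0↦0, 1↦3, 2↦6}, {0↦0, 1↦3, 2↦8} (+6 more)

Answer: [R1]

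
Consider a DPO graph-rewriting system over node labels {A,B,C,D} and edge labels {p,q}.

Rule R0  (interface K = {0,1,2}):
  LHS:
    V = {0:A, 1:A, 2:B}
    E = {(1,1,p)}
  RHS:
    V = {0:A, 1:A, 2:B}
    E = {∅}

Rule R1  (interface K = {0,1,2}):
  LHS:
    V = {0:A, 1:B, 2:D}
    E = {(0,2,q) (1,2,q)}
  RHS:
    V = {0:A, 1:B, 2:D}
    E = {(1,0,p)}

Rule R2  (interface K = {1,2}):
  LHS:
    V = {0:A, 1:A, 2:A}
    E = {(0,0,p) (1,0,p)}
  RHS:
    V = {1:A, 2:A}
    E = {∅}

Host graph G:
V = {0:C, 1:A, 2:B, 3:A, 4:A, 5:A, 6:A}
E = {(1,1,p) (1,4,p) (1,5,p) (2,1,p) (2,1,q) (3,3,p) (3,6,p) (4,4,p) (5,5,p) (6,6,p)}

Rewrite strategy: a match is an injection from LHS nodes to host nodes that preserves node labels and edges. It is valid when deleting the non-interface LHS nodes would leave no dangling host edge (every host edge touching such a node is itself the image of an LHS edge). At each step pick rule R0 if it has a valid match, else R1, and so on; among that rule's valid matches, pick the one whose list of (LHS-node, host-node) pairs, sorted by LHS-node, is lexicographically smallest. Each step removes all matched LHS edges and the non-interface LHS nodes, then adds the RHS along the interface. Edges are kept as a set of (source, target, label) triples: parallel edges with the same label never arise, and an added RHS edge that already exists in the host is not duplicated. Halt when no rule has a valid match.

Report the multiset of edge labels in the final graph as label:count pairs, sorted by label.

Answer: p:4 q:1

Rewrite trace:
[0] host  ⇒  7 nodes, 10 edges  {1-p->1 1-p->4 1-p->5 2-p->1 2-q->1 3-p->3 3-p->6 4-p->4 5-p->5 6-p->6}
[1] R0 @ {0↦1, 1↦3, 2↦2}  ⇒  7 nodes, 9 edges  {1-p->1 1-p->4 1-p->5 2-p->1 2-q->1 3-p->6 4-p->4 5-p->5 6-p->6}
[2] R0 @ {0↦1, 1↦4, 2↦2}  ⇒  7 nodes, 8 edges  {1-p->1 1-p->4 1-p->5 2-p->1 2-q->1 3-p->6 5-p->5 6-p->6}
[3] R0 @ {0↦1, 1↦5, 2↦2}  ⇒  7 nodes, 7 edges  {1-p->1 1-p->4 1-p->5 2-p->1 2-q->1 3-p->6 6-p->6}
[4] R0 @ {0↦1, 1↦6, 2↦2}  ⇒  7 nodes, 6 edges  {1-p->1 1-p->4 1-p->5 2-p->1 2-q->1 3-p->6}
[5] R0 @ {0↦3, 1↦1, 2↦2}  ⇒  7 nodes, 5 edges  {1-p->4 1-p->5 2-p->1 2-q->1 3-p->6}
normal form: no rule applies after step 5
NF edges: [(1, 4, 'p'), (1, 5, 'p'), (2, 1, 'p'), (2, 1, 'q'), (3, 6, 'p')]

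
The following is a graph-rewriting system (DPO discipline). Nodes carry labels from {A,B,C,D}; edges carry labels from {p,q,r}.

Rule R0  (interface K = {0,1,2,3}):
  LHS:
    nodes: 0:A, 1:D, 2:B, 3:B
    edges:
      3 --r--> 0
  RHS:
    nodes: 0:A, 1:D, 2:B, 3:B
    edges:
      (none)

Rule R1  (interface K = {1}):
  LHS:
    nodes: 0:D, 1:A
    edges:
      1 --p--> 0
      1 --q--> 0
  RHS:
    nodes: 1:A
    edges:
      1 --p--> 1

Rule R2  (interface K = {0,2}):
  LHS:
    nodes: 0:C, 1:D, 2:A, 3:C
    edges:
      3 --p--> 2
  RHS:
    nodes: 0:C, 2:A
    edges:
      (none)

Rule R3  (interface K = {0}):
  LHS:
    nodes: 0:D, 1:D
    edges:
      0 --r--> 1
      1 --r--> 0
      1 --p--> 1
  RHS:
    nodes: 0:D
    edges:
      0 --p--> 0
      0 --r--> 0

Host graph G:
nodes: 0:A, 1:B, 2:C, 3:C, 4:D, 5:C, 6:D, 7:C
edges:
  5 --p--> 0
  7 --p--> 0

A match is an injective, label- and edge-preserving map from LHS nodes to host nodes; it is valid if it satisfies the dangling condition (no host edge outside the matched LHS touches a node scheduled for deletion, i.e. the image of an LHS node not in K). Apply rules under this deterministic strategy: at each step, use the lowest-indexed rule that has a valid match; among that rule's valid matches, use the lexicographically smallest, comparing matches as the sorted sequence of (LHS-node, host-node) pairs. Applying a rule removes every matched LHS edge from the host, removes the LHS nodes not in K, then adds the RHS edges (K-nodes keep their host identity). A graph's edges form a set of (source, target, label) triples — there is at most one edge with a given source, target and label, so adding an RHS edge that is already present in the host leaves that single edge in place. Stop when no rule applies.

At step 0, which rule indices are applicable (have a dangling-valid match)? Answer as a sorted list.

Answer: [R2]

Steps:
R0: no valid match — LHS pattern not found
R1: no valid match — LHS pattern not found
R2: 12 valid matches — {0↦2, 1↦4, 2↦0, 3↦5}, {0↦2, 1↦4, 2↦0, 3↦7}, {0↦2, 1↦6, 2↦0, 3↦5} (+9 more)
R3: no valid match — LHS pattern not found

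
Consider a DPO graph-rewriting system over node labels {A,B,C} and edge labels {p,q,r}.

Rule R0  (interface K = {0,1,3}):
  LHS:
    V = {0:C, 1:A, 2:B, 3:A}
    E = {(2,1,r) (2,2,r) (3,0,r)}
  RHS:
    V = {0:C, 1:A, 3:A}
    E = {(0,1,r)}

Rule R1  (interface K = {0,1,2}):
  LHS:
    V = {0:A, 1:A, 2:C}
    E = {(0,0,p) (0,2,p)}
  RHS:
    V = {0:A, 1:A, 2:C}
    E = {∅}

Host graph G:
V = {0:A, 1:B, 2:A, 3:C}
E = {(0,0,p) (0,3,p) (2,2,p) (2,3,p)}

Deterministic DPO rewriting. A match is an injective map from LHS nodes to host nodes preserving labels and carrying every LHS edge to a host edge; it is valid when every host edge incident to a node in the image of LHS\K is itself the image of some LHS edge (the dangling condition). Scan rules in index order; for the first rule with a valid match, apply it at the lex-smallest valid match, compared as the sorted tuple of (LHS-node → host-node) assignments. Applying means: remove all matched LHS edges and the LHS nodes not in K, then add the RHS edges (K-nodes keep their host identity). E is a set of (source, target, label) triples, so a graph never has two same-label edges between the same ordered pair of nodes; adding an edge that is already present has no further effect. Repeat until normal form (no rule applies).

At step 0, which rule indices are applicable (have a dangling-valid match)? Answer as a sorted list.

Answer: [R1]

Derivation:
R0: no valid match — LHS pattern not found
R1: 2 valid matches — {0↦0, 1↦2, 2↦3}, {0↦2, 1↦0, 2↦3}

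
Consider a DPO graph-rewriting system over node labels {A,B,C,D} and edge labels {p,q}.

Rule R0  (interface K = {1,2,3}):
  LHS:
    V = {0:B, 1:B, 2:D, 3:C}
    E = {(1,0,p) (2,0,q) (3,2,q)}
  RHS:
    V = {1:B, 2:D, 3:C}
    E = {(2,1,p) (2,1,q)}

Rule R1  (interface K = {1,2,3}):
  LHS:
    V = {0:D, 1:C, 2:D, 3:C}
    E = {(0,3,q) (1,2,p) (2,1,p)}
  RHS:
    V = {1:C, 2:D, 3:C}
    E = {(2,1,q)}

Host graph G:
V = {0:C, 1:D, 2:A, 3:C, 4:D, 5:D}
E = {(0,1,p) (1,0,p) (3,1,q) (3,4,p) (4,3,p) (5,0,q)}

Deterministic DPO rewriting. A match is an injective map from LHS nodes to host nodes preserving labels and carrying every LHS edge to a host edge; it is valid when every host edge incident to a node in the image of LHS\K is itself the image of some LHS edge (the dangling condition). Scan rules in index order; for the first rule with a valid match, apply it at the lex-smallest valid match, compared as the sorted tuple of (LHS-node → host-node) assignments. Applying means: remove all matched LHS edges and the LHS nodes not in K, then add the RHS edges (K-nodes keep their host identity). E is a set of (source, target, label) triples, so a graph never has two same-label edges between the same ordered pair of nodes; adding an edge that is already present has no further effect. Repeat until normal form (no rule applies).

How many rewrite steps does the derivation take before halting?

initial: |V|=6 |E|=6  E = 0-p->1 1-p->0 3-q->1 3-p->4 4-p->3 5-q->0
step 1: apply R1 at {0↦5, 1↦3, 2↦4, 3↦0}  → |V|=5 |E|=4  E = 0-p->1 1-p->0 3-q->1 4-q->3
step 2: apply R1 at {0↦4, 1↦0, 2↦1, 3↦3}  → |V|=4 |E|=2  E = 1-q->0 3-q->1
final graph: no rule applies after step 2

Answer: 2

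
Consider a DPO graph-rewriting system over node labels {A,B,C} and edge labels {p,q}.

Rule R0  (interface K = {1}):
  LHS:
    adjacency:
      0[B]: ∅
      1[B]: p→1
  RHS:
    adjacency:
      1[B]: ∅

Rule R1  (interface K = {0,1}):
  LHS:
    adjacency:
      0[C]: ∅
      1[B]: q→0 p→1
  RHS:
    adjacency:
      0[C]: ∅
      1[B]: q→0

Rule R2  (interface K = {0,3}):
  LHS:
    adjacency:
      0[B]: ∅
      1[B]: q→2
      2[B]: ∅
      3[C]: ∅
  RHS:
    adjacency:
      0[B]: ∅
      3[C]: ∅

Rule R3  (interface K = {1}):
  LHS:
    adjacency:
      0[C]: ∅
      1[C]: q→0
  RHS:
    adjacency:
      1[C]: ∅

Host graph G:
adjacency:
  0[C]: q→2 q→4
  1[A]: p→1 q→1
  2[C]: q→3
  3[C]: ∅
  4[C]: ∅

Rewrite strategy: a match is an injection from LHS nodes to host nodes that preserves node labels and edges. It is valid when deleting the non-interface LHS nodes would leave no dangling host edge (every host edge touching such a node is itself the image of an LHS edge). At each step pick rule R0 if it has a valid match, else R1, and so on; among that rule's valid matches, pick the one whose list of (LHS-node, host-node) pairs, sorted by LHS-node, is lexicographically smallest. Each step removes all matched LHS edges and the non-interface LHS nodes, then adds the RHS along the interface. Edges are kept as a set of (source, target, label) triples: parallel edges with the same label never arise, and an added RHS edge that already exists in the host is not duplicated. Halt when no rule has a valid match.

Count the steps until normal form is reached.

Answer: 3

Derivation:
initial: |V|=5 |E|=5  E = 0-q->2 0-q->4 1-p->1 1-q->1 2-q->3
step 1: apply R3 at {0↦3, 1↦2}  → |V|=4 |E|=4  E = 0-q->2 0-q->4 1-p->1 1-q->1
step 2: apply R3 at {0↦2, 1↦0}  → |V|=3 |E|=3  E = 0-q->4 1-p->1 1-q->1
step 3: apply R3 at {0↦4, 1↦0}  → |V|=2 |E|=2  E = 1-p->1 1-q->1
halt: no rule applies after step 3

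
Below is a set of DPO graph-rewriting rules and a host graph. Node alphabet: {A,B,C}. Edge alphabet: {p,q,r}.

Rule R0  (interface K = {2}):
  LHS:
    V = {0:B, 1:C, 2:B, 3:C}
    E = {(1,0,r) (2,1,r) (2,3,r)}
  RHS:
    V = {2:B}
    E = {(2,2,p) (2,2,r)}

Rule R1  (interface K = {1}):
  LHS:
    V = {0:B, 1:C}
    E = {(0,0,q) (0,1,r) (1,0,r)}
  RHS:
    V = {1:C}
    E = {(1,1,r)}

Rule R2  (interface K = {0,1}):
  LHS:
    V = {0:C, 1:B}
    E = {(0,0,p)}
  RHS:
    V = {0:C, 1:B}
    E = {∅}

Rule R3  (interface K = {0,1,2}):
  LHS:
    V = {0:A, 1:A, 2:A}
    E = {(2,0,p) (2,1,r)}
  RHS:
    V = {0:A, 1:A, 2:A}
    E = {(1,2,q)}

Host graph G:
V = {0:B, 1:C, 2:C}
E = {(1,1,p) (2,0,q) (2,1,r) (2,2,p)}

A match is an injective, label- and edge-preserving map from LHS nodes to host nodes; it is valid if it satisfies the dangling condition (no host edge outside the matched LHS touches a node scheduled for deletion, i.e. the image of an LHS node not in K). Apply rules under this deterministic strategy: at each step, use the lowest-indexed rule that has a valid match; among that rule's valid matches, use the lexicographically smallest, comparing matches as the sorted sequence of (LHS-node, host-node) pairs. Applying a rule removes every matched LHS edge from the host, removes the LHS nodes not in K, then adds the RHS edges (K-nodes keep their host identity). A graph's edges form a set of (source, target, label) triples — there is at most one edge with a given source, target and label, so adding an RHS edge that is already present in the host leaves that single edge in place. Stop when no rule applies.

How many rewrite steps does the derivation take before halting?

Answer: 2

Rewrite trace:
start.  V:3 E:4  edges: 1-p->1 2-q->0 2-r->1 2-p->2
1. fire R2 via {0↦1, 1↦0}  →  V:3 E:3  edges: 2-q->0 2-r->1 2-p->2
2. fire R2 via {0↦2, 1↦0}  →  V:3 E:2  edges: 2-q->0 2-r->1
normal form: no rule applies after step 2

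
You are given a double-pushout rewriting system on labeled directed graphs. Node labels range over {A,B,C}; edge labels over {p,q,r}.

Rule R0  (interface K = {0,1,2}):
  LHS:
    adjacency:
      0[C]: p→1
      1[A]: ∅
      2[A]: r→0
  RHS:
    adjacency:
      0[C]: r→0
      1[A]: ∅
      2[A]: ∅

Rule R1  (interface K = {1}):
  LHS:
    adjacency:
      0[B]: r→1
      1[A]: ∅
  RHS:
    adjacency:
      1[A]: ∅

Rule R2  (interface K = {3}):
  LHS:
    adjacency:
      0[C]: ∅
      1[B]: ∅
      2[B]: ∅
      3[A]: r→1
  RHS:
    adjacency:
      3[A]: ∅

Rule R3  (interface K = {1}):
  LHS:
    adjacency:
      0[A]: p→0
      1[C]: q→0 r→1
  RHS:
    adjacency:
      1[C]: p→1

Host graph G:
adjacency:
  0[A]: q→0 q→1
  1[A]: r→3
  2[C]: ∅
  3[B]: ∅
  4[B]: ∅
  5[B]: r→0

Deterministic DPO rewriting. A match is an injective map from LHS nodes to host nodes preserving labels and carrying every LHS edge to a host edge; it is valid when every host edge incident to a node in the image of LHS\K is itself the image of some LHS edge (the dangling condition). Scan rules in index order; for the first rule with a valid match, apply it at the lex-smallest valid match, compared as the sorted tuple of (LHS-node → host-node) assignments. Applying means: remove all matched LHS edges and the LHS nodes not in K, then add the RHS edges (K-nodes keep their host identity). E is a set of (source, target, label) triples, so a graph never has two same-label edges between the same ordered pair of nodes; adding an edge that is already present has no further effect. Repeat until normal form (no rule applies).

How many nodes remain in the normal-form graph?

Answer: 2

Rewrite trace:
[0] host  ⇒  6 nodes, 4 edges  {0-q->0 0-q->1 1-r->3 5-r->0}
[1] R1 @ {0↦5, 1↦0}  ⇒  5 nodes, 3 edges  {0-q->0 0-q->1 1-r->3}
[2] R2 @ {0↦2, 1↦3, 2↦4, 3↦1}  ⇒  2 nodes, 2 edges  {0-q->0 0-q->1}
final graph: no rule applies after step 2
NF nodes: {0:A, 1:A}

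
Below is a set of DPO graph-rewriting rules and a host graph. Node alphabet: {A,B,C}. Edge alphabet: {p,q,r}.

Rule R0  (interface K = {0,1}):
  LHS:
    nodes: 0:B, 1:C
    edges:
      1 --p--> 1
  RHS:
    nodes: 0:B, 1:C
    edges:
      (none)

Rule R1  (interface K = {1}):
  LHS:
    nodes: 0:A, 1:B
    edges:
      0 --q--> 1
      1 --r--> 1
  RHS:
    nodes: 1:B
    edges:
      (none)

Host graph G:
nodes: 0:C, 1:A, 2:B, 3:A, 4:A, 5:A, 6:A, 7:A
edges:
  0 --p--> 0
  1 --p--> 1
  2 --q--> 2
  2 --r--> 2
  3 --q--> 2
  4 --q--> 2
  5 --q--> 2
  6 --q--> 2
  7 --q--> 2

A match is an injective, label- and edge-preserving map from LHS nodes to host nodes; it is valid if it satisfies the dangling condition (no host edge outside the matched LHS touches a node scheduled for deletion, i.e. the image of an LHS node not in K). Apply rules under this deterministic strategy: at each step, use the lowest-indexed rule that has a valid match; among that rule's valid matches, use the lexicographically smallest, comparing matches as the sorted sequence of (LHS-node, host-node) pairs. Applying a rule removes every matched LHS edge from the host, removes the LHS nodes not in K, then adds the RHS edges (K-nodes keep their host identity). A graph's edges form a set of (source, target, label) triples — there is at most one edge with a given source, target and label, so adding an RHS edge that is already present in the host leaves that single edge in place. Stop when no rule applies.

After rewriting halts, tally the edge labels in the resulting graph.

Answer: p:1 q:5

Steps:
start.  V:8 E:9  edges: 0-p->0 1-p->1 2-q->2 2-r->2 3-q->2 4-q->2 5-q->2 6-q->2 7-q->2
1. fire R0 via {0↦2, 1↦0}  →  V:8 E:8  edges: 1-p->1 2-q->2 2-r->2 3-q->2 4-q->2 5-q->2 6-q->2 7-q->2
2. fire R1 via {0↦3, 1↦2}  →  V:7 E:6  edges: 1-p->1 2-q->2 4-q->2 5-q->2 6-q->2 7-q->2
normal form: no rule applies after step 2
NF edges: [(1, 1, 'p'), (2, 2, 'q'), (4, 2, 'q'), (5, 2, 'q'), (6, 2, 'q'), (7, 2, 'q')]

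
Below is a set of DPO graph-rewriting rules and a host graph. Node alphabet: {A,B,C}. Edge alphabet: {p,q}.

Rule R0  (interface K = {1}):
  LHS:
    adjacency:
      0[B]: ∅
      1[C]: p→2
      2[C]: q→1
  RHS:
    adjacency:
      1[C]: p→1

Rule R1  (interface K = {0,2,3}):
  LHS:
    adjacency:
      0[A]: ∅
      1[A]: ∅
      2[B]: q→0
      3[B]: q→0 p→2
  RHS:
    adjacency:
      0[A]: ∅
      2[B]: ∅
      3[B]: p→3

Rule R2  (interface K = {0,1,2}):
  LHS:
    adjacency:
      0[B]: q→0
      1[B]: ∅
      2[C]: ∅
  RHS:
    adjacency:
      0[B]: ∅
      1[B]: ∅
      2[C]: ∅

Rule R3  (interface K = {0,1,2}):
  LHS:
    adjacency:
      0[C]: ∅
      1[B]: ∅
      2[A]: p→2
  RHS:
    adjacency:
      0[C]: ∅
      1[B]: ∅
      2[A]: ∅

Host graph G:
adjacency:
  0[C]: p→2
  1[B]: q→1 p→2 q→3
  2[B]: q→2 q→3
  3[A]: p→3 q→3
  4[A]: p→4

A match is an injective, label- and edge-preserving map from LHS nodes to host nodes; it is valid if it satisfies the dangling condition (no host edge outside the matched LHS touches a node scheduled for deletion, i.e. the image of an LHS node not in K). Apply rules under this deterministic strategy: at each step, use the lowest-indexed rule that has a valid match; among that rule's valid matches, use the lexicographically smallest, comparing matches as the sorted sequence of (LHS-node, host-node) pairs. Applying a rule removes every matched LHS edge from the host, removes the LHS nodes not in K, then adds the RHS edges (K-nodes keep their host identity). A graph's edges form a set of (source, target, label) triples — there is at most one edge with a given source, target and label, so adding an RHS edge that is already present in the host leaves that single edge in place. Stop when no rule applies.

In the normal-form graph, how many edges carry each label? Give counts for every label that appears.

Answer: p:2 q:1

Rewrite trace:
initial: |V|=5 |E|=9  E = 0-p->2 1-q->1 1-p->2 1-q->3 2-q->2 2-q->3 3-p->3 3-q->3 4-p->4
step 1: apply R2 at {0↦1, 1↦2, 2↦0}  → |V|=5 |E|=8  E = 0-p->2 1-p->2 1-q->3 2-q->2 2-q->3 3-p->3 3-q->3 4-p->4
step 2: apply R2 at {0↦2, 1↦1, 2↦0}  → |V|=5 |E|=7  E = 0-p->2 1-p->2 1-q->3 2-q->3 3-p->3 3-q->3 4-p->4
step 3: apply R3 at {0↦0, 1↦1, 2↦3}  → |V|=5 |E|=6  E = 0-p->2 1-p->2 1-q->3 2-q->3 3-q->3 4-p->4
step 4: apply R3 at {0↦0, 1↦1, 2↦4}  → |V|=5 |E|=5  E = 0-p->2 1-p->2 1-q->3 2-q->3 3-q->3
step 5: apply R1 at {0↦3, 1↦4, 2↦2, 3↦1}  → |V|=4 |E|=3  E = 0-p->2 1-p->1 3-q->3
normal form: no rule applies after step 5
NF edges: [(0, 2, 'p'), (1, 1, 'p'), (3, 3, 'q')]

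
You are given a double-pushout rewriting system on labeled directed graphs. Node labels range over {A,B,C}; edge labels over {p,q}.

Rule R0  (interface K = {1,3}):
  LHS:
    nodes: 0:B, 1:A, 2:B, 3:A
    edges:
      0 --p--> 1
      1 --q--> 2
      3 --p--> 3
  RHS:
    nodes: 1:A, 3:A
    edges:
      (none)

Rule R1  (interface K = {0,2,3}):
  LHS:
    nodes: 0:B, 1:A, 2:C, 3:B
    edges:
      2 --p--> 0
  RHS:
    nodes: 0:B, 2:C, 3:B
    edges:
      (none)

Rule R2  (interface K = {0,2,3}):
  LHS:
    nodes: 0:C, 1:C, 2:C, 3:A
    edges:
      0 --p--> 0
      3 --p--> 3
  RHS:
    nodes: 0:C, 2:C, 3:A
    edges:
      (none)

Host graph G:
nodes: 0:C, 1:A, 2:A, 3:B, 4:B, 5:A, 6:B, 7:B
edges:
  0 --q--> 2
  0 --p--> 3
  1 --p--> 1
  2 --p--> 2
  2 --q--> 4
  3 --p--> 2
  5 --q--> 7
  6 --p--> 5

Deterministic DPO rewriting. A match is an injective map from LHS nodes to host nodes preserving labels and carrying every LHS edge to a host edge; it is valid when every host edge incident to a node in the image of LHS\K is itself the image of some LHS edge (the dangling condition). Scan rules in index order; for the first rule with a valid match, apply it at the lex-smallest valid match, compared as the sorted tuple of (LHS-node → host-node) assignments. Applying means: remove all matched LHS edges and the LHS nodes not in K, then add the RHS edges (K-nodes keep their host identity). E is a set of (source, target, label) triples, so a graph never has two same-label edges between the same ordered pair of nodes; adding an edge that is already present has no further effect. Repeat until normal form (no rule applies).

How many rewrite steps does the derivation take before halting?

Answer: 2

Rewrite trace:
initial: |V|=8 |E|=8  E = 0-q->2 0-p->3 1-p->1 2-p->2 2-q->4 3-p->2 5-q->7 6-p->5
step 1: apply R0 at {0↦6, 1↦5, 2↦7, 3↦1}  → |V|=6 |E|=5  E = 0-q->2 0-p->3 2-p->2 2-q->4 3-p->2
step 2: apply R1 at {0↦3, 1↦1, 2↦0, 3↦4}  → |V|=5 |E|=4  E = 0-q->2 2-p->2 2-q->4 3-p->2
halt: no rule applies after step 2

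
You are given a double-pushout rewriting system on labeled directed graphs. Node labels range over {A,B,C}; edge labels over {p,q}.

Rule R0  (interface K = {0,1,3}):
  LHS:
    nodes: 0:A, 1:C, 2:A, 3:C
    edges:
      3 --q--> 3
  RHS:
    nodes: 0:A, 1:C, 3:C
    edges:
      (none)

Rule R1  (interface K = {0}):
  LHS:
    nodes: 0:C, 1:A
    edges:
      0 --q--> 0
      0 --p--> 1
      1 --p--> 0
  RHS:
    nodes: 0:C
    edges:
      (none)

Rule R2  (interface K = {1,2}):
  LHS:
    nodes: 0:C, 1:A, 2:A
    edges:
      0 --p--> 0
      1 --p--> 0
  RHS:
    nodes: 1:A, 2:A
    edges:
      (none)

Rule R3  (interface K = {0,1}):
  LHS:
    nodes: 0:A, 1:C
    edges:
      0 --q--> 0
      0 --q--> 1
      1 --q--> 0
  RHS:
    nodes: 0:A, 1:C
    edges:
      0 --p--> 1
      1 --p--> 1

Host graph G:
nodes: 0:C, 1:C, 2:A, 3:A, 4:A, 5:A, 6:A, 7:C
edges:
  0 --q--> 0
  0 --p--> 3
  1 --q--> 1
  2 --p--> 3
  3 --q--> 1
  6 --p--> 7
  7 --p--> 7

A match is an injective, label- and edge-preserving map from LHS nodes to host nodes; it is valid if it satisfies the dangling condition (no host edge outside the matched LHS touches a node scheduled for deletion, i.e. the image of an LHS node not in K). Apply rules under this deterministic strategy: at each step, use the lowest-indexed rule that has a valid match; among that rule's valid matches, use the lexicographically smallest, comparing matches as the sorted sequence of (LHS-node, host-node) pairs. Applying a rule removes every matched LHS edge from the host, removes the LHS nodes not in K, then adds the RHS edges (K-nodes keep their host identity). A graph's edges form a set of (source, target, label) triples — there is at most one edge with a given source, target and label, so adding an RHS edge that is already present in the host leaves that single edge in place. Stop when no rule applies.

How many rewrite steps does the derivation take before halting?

Answer: 3

Rewrite trace:
initial: |V|=8 |E|=7  E = 0-q->0 0-p->3 1-q->1 2-p->3 3-q->1 6-p->7 7-p->7
step 1: apply R0 at {0↦2, 1↦0, 2↦4, 3↦1}  → |V|=7 |E|=6  E = 0-q->0 0-p->3 2-p->3 3-q->1 6-p->7 7-p->7
step 2: apply R0 at {0↦2, 1↦1, 2↦5, 3↦0}  → |V|=6 |E|=5  E = 0-p->3 2-p->3 3-q->1 6-p->7 7-p->7
step 3: apply R2 at {0↦7, 1↦6, 2↦2}  → |V|=5 |E|=3  E = 0-p->3 2-p->3 3-q->1
halt: no rule applies after step 3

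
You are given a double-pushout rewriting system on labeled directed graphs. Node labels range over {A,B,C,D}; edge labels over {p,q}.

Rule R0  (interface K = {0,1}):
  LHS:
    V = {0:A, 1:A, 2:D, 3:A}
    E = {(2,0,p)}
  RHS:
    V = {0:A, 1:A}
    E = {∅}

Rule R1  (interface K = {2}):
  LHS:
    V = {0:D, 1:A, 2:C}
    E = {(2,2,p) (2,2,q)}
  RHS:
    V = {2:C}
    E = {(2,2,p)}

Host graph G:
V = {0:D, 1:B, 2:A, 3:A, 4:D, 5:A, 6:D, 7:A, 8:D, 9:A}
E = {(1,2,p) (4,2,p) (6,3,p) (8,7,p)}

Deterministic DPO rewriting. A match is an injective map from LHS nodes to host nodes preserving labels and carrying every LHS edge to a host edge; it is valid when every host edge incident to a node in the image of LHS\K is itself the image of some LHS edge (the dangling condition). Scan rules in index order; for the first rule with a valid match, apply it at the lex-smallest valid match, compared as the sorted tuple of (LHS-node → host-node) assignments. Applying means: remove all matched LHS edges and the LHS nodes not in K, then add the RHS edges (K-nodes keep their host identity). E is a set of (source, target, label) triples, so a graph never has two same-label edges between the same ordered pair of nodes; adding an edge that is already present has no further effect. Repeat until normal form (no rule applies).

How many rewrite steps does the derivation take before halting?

Answer: 3

Steps:
start.  V:10 E:4  edges: 1-p->2 4-p->2 6-p->3 8-p->7
1. fire R0 via {0↦2, 1↦3, 2↦4, 3↦5}  →  V:8 E:3  edges: 1-p->2 6-p->3 8-p->7
2. fire R0 via {0↦3, 1↦2, 2↦6, 3↦9}  →  V:6 E:2  edges: 1-p->2 8-p->7
3. fire R0 via {0↦7, 1↦2, 2↦8, 3↦3}  →  V:4 E:1  edges: 1-p->2
normal form: no rule applies after step 3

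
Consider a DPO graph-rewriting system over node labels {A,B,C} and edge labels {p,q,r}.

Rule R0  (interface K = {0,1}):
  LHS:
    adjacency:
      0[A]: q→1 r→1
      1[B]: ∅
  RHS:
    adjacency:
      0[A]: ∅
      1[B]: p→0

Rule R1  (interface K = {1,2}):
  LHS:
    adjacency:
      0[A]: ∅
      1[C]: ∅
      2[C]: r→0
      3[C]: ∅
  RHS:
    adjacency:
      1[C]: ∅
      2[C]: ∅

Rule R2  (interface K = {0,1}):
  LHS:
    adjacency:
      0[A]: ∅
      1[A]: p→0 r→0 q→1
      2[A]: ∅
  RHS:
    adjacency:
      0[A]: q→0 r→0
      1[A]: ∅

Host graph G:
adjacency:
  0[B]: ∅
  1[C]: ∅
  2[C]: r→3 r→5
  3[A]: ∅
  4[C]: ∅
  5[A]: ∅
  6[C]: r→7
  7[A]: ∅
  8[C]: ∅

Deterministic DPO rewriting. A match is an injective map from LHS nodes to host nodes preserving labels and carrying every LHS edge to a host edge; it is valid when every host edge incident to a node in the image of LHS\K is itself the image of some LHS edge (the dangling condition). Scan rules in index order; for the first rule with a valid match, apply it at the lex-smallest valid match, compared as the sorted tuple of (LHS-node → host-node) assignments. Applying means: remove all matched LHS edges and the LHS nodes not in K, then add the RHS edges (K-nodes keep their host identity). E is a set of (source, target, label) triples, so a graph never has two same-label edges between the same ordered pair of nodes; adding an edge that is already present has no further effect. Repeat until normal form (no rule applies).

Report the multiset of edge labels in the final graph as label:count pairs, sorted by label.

initial: |V|=9 |E|=3  E = 2-r->3 2-r->5 6-r->7
step 1: apply R1 at {0↦3, 1↦1, 2↦2, 3↦4}  → |V|=7 |E|=2  E = 2-r->5 6-r->7
step 2: apply R1 at {0↦5, 1↦1, 2↦2, 3↦8}  → |V|=5 |E|=1  E = 6-r->7
step 3: apply R1 at {0↦7, 1↦1, 2↦6, 3↦2}  → |V|=3 |E|=0  E = ∅
normal form: no rule applies after step 3
NF edges: []

Answer: (no edges)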